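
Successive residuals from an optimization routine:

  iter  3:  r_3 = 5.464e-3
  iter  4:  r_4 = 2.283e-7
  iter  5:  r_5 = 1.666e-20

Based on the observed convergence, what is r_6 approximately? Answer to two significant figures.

First estimate the order: p ≈ ln(r_5/r_4) / ln(r_4/r_3) = ln(1.666e-20/2.283e-7)/ln(2.283e-7/5.464e-3) = ln(7.29742e-14)/ln(4.17826e-05) ≈ 3.0000.
Then r_6 ≈ r_5·(r_5/r_4)^p = 1.666e-20·(7.29742e-14)^3.0000 = 1.666e-20·3.88605e-40 ≈ 6.474e-60.

6.5e-60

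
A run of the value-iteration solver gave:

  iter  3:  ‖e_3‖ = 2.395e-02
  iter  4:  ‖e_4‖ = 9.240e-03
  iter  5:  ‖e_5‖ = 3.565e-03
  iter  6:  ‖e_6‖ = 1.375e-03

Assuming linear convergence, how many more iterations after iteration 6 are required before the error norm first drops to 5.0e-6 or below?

Rate ρ ≈ ‖e_6‖/‖e_5‖ = 1.375e-03/3.565e-03 = 0.3857.
After j more steps, ‖e_{6+j}‖ ≈ 1.375e-03·ρ^j; need ρ^j ≤ 5.0e-6/1.375e-03 = 0.00363636.
j ≥ ln(0.00363636)/ln(0.3857) = -5.6168/-0.95270 = 5.896.
So 6 more iterations are needed.

6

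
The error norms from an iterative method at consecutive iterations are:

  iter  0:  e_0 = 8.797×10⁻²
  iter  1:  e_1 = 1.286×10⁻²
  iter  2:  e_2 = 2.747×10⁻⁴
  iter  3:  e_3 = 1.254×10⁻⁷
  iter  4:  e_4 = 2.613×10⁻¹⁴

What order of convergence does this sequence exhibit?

Consecutive ratios: e_4/e_3 = 2.613×10⁻¹⁴/1.254×10⁻⁷ = 2.08373e-07, e_3/e_2 = 1.254×10⁻⁷/2.747×10⁻⁴ = 0.000456498.
p ≈ ln(2.08373e-07)/ln(0.000456498) = -15.3839/-7.6919 ≈ 2.00.
So the convergence is quadratic (order 2).

2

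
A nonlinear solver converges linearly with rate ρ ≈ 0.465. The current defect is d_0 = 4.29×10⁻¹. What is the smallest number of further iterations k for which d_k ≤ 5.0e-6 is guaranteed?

After k steps, d_k ≈ 4.29×10⁻¹·0.465^k.
Need 0.465^k ≤ 5.0e-6/4.29×10⁻¹ = 1.1655e-05.
k ≥ ln(1.1655e-05)/ln(0.465) = -11.3598/-0.76572 = 14.835.
Smallest integer k = 15.

15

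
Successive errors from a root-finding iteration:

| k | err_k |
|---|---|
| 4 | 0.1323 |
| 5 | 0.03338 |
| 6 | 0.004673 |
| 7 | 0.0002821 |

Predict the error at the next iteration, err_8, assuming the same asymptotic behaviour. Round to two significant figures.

First estimate the order: p ≈ ln(err_7/err_6) / ln(err_6/err_5) = ln(0.0002821/0.004673)/ln(0.004673/0.03338) = ln(0.0603681)/ln(0.139994) ≈ 1.4278.
Then err_8 ≈ err_7·(err_7/err_6)^p = 0.0002821·(0.0603681)^1.4278 = 0.0002821·0.0181651 ≈ 5.124e-06.

5.1e-6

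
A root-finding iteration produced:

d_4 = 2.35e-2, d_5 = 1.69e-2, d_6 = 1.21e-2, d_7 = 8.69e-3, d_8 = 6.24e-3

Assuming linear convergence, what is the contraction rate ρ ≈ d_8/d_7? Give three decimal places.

0.718

ρ ≈ d_8/d_7 = 6.24e-3/8.69e-3 = 0.71807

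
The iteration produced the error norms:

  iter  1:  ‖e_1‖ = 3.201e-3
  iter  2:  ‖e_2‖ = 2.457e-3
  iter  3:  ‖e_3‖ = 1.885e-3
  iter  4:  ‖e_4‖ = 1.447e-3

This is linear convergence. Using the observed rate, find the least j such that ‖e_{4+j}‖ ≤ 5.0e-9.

48

Rate ρ ≈ ‖e_4‖/‖e_3‖ = 1.447e-3/1.885e-3 = 0.7676.
After j more steps, ‖e_{4+j}‖ ≈ 1.447e-3·ρ^j; need ρ^j ≤ 5.0e-9/1.447e-3 = 3.45543e-06.
j ≥ ln(3.45543e-06)/ln(0.7676) = -12.5756/-0.26449 = 47.547.
So 48 more iterations are needed.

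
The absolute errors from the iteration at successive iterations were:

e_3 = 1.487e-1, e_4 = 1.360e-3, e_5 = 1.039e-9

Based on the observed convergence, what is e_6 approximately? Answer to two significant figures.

4.6e-28

First estimate the order: p ≈ ln(e_5/e_4) / ln(e_4/e_3) = ln(1.039e-9/1.360e-3)/ln(1.360e-3/1.487e-1) = ln(7.63971e-07)/ln(0.00914593) ≈ 3.0003.
Then e_6 ≈ e_5·(e_5/e_4)^p = 1.039e-9·(7.63971e-07)^3.0003 = 1.039e-9·4.44013e-19 ≈ 4.613e-28.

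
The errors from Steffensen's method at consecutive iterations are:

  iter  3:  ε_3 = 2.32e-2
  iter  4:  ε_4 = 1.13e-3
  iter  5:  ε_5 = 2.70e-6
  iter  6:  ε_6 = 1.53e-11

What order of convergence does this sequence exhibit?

2

Consecutive ratios: ε_6/ε_5 = 1.53e-11/2.70e-6 = 5.66667e-06, ε_5/ε_4 = 2.70e-6/1.13e-3 = 0.00238938.
p ≈ ln(5.66667e-06)/ln(0.00238938) = -12.0809/-6.0367 ≈ 2.00.
So the convergence is quadratic (order 2).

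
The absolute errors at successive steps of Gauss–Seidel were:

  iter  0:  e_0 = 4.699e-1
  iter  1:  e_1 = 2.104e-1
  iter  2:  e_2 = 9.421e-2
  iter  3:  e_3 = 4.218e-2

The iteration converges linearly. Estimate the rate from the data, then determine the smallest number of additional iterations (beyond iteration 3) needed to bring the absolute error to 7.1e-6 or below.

11

Rate ρ ≈ e_3/e_2 = 4.218e-2/9.421e-2 = 0.4477.
After j more steps, e_{3+j} ≈ 4.218e-2·ρ^j; need ρ^j ≤ 7.1e-6/4.218e-2 = 0.000168326.
j ≥ ln(0.000168326)/ln(0.4477) = -8.6896/-0.80363 = 10.813.
So 11 more iterations are needed.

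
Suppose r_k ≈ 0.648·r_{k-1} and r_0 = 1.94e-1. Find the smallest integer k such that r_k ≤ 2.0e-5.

After k steps, r_k ≈ 1.94e-1·0.648^k.
Need 0.648^k ≤ 2.0e-5/1.94e-1 = 0.000103093.
k ≥ ln(0.000103093)/ln(0.648) = -9.1799/-0.43386 = 21.159.
Smallest integer k = 22.

22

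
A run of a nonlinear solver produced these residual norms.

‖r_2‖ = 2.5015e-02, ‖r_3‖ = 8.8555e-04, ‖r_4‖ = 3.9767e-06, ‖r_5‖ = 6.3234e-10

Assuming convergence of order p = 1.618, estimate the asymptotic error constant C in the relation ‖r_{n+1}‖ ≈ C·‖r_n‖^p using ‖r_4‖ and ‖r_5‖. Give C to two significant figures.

0.35

C ≈ ‖r_5‖ / ‖r_4‖^1.618
  = 6.3234e-10 / (3.9767e-06)^1.618
  = 6.3234e-10 / 1.82822e-09 ≈ 0.34588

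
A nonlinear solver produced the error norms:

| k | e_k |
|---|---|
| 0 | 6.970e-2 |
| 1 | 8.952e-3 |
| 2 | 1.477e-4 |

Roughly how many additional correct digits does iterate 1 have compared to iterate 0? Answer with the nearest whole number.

Digits gained ≈ log₁₀(e_0/e_1) = log₁₀(6.970e-2/8.952e-3) = log₁₀(7.78597) ≈ 0.891.

1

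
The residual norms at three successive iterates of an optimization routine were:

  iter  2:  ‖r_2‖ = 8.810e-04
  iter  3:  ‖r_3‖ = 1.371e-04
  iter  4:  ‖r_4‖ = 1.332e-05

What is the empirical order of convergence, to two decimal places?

1.25

p ≈ ln(‖r_4‖/‖r_3‖) / ln(‖r_3‖/‖r_2‖)
  = ln(1.332e-05/1.371e-04) / ln(1.371e-04/8.810e-04)
  = ln(0.0971554) / ln(0.155619)
  = -2.33144 / -1.86034 ≈ 1.25323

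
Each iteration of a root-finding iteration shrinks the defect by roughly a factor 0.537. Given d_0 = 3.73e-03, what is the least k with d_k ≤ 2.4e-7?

16

After k steps, d_k ≈ 3.73e-03·0.537^k.
Need 0.537^k ≤ 2.4e-7/3.73e-03 = 6.43432e-05.
k ≥ ln(6.43432e-05)/ln(0.537) = -9.6513/-0.62176 = 15.523.
Smallest integer k = 16.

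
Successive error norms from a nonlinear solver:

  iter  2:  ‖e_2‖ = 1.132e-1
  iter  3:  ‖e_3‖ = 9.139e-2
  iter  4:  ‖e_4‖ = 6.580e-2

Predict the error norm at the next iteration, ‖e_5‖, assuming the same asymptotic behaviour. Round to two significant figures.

First estimate the order: p ≈ ln(‖e_4‖/‖e_3‖) / ln(‖e_3‖/‖e_2‖) = ln(6.580e-2/9.139e-2)/ln(9.139e-2/1.132e-1) = ln(0.719991)/ln(0.807332) ≈ 1.5350.
Then ‖e_5‖ ≈ ‖e_4‖·(‖e_4‖/‖e_3‖)^p = 6.580e-2·(0.719991)^1.5350 = 6.580e-2·0.603945 ≈ 0.03974.

4.0e-2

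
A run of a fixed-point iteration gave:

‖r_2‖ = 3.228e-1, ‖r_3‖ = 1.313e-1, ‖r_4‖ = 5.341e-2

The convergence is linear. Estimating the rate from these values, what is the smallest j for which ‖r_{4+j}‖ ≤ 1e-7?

Rate ρ ≈ ‖r_4‖/‖r_3‖ = 5.341e-2/1.313e-1 = 0.4068.
After j more steps, ‖r_{4+j}‖ ≈ 5.341e-2·ρ^j; need ρ^j ≤ 1e-7/5.341e-2 = 1.87231e-06.
j ≥ ln(1.87231e-06)/ln(0.4068) = -13.1883/-0.89943 = 14.663.
So 15 more iterations are needed.

15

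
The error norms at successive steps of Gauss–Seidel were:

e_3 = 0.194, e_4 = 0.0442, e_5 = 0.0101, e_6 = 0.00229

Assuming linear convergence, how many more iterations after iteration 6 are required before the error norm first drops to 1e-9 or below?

10

Rate ρ ≈ e_6/e_5 = 0.00229/0.0101 = 0.2267.
After j more steps, e_{6+j} ≈ 0.00229·ρ^j; need ρ^j ≤ 1e-9/0.00229 = 4.36681e-07.
j ≥ ln(4.36681e-07)/ln(0.2267) = -14.6441/-1.48413 = 9.867.
So 10 more iterations are needed.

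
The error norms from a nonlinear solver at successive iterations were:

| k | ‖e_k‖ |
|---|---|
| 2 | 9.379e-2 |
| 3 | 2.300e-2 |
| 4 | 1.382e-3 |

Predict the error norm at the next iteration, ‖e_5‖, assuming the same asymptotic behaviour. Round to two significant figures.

First estimate the order: p ≈ ln(‖e_4‖/‖e_3‖) / ln(‖e_3‖/‖e_2‖) = ln(1.382e-3/2.300e-2)/ln(2.300e-2/9.379e-2) = ln(0.060087)/ln(0.245229) ≈ 2.0006.
Then ‖e_5‖ ≈ ‖e_4‖·(‖e_4‖/‖e_3‖)^p = 1.382e-3·(0.060087)^2.0006 = 1.382e-3·0.00360436 ≈ 4.981e-06.

5.0e-6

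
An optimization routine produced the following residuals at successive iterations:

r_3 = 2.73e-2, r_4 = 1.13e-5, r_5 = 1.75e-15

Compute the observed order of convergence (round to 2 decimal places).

p ≈ ln(r_5/r_4) / ln(r_4/r_3)
  = ln(1.75e-15/1.13e-5) / ln(1.13e-5/2.73e-2)
  = ln(1.54867e-10) / ln(0.000413919)
  = -22.58845 / -7.78984 ≈ 2.89973

2.90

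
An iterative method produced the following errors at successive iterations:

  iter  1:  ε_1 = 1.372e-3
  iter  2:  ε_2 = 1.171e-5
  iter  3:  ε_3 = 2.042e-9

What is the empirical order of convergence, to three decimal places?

1.817

p ≈ ln(ε_3/ε_2) / ln(ε_2/ε_1)
  = ln(2.042e-9/1.171e-5) / ln(1.171e-5/1.372e-3)
  = ln(0.000174381) / ln(0.00853499)
  = -8.654268 / -4.763581 ≈ 1.816757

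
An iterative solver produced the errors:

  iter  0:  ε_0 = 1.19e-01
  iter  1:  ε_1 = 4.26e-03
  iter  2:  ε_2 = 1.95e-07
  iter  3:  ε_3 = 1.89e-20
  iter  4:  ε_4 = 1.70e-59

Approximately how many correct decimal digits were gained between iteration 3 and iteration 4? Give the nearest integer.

Digits gained ≈ log₁₀(ε_3/ε_4) = log₁₀(1.89e-20/1.70e-59) = log₁₀(1.11176e+39) ≈ 39.046.

39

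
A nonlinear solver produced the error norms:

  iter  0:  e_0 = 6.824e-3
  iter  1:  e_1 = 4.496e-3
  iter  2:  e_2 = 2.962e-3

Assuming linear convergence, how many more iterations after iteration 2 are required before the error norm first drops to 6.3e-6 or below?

15

Rate ρ ≈ e_2/e_1 = 2.962e-3/4.496e-3 = 0.6588.
After j more steps, e_{2+j} ≈ 2.962e-3·ρ^j; need ρ^j ≤ 6.3e-6/2.962e-3 = 0.00212694.
j ≥ ln(0.00212694)/ln(0.6588) = -6.1531/-0.41734 = 14.744.
So 15 more iterations are needed.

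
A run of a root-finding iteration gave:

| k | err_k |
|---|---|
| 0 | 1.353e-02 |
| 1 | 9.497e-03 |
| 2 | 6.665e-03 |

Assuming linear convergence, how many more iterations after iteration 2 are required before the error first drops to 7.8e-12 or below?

59

Rate ρ ≈ err_2/err_1 = 6.665e-03/9.497e-03 = 0.7018.
After j more steps, err_{2+j} ≈ 6.665e-03·ρ^j; need ρ^j ≤ 7.8e-12/6.665e-03 = 1.17029e-09.
j ≥ ln(1.17029e-09)/ln(0.7018) = -20.5660/-0.35411 = 58.078.
So 59 more iterations are needed.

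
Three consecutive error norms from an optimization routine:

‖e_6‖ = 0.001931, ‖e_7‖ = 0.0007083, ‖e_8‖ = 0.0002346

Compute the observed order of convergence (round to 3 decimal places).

p ≈ ln(‖e_8‖/‖e_7‖) / ln(‖e_7‖/‖e_6‖)
  = ln(0.0002346/0.0007083) / ln(0.0007083/0.001931)
  = ln(0.331216) / ln(0.366805)
  = -1.104985 / -1.002925 ≈ 1.101762

1.102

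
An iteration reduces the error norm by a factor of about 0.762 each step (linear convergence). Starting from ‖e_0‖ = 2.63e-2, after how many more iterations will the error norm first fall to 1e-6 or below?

38

After k steps, ‖e_k‖ ≈ 2.63e-2·0.762^k.
Need 0.762^k ≤ 1e-6/2.63e-2 = 3.80228e-05.
k ≥ ln(3.80228e-05)/ln(0.762) = -10.1773/-0.27181 = 37.443.
Smallest integer k = 38.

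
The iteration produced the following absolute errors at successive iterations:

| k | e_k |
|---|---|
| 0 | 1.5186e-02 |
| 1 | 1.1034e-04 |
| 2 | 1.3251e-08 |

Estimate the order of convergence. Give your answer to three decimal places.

1.833

p ≈ ln(e_2/e_1) / ln(e_1/e_0)
  = ln(1.3251e-08/1.1034e-04) / ln(1.1034e-04/1.5186e-02)
  = ln(0.000120092) / ln(0.0072659)
  = -9.027252 / -4.924563 ≈ 1.833107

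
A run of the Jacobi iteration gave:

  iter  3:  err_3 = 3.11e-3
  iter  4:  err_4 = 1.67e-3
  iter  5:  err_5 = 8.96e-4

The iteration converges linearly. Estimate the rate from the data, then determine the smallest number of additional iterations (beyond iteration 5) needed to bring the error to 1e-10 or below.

26

Rate ρ ≈ err_5/err_4 = 8.96e-4/1.67e-3 = 0.5365.
After j more steps, err_{5+j} ≈ 8.96e-4·ρ^j; need ρ^j ≤ 1e-10/8.96e-4 = 1.11607e-07.
j ≥ ln(1.11607e-07)/ln(0.5365) = -16.0083/-0.62269 = 25.708.
So 26 more iterations are needed.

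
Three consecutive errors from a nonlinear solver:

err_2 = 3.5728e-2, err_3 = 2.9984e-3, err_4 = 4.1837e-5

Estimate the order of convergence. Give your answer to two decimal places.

1.72

p ≈ ln(err_4/err_3) / ln(err_3/err_2)
  = ln(4.1837e-5/2.9984e-3) / ln(2.9984e-3/3.5728e-2)
  = ln(0.0139531) / ln(0.083923)
  = -4.27205 / -2.47786 ≈ 1.72409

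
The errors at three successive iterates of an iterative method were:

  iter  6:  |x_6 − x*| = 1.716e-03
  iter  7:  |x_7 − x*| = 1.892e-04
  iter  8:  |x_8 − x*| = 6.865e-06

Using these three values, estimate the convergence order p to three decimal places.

1.504

p ≈ ln(|x_8 − x*|/|x_7 − x*|) / ln(|x_7 − x*|/|x_6 − x*|)
  = ln(6.865e-06/1.892e-04) / ln(1.892e-04/1.716e-03)
  = ln(0.0362844) / ln(0.110256)
  = -3.316367 / -2.204950 ≈ 1.504055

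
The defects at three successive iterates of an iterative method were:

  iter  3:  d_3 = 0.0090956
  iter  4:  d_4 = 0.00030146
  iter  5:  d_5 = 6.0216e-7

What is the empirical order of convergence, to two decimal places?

p ≈ ln(d_5/d_4) / ln(d_4/d_3)
  = ln(6.0216e-7/0.00030146) / ln(0.00030146/0.0090956)
  = ln(0.00199748) / ln(0.0331435)
  = -6.21587 / -3.40691 ≈ 1.82449

1.82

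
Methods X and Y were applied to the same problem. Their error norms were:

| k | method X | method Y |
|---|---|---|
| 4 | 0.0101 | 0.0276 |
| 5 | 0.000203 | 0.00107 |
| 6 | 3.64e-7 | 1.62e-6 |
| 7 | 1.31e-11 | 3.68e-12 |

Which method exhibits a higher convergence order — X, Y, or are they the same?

Y

Method X: p ≈ ln(1.31e-11/3.64e-7)/ln(3.64e-7/0.000203) ≈ 1.62.
Method Y: p ≈ ln(3.68e-12/1.62e-6)/ln(1.62e-6/0.00107) ≈ 2.00.
Method Y has the higher order (≈2.0 vs ≈1.6).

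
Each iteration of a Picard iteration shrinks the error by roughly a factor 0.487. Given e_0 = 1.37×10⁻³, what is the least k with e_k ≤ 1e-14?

36

After k steps, e_k ≈ 1.37×10⁻³·0.487^k.
Need 0.487^k ≤ 1e-14/1.37×10⁻³ = 7.29927e-12.
k ≥ ln(7.29927e-12)/ln(0.487) = -25.6432/-0.71949 = 35.641.
Smallest integer k = 36.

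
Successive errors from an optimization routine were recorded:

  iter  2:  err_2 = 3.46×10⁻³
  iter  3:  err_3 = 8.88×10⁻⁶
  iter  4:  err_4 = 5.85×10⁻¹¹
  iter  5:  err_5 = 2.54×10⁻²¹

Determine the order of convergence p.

2

Consecutive ratios: err_5/err_4 = 2.54×10⁻²¹/5.85×10⁻¹¹ = 4.34188e-11, err_4/err_3 = 5.85×10⁻¹¹/8.88×10⁻⁶ = 6.58784e-06.
p ≈ ln(4.34188e-11)/ln(6.58784e-06) = -23.8601/-11.9303 ≈ 2.00.
So the convergence is quadratic (order 2).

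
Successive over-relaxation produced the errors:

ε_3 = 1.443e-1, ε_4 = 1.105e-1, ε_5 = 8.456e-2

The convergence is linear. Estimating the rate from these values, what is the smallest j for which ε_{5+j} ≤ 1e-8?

60

Rate ρ ≈ ε_5/ε_4 = 8.456e-2/1.105e-1 = 0.7652.
After j more steps, ε_{5+j} ≈ 8.456e-2·ρ^j; need ρ^j ≤ 1e-8/8.456e-2 = 1.18259e-07.
j ≥ ln(1.18259e-07)/ln(0.7652) = -15.9504/-0.26762 = 59.601.
So 60 more iterations are needed.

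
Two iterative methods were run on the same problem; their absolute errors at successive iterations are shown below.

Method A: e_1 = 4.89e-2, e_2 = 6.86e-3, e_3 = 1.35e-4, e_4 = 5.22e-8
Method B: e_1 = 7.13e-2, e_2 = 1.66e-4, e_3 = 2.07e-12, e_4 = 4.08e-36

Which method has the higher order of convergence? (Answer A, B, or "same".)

B

Method A: p ≈ ln(5.22e-8/1.35e-4)/ln(1.35e-4/6.86e-3) ≈ 2.00.
Method B: p ≈ ln(4.08e-36/2.07e-12)/ln(2.07e-12/1.66e-4) ≈ 3.00.
Method B has the higher order (≈3.0 vs ≈2.0).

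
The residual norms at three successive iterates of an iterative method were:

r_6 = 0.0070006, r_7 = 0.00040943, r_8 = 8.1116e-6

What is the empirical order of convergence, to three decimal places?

1.381

p ≈ ln(r_8/r_7) / ln(r_7/r_6)
  = ln(8.1116e-6/0.00040943) / ln(0.00040943/0.0070006)
  = ln(0.0198119) / ln(0.058485)
  = -3.921473 / -2.838985 ≈ 1.381294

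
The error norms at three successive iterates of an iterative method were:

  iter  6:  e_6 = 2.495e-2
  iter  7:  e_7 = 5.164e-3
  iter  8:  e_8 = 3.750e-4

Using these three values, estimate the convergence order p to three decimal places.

1.665

p ≈ ln(e_8/e_7) / ln(e_7/e_6)
  = ln(3.750e-4/5.164e-3) / ln(5.164e-3/2.495e-2)
  = ln(0.0726181) / ln(0.206974)
  = -2.622541 / -1.575162 ≈ 1.664934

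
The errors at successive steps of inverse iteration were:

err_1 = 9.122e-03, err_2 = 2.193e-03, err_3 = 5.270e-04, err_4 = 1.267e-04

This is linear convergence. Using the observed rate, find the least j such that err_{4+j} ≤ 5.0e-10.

Rate ρ ≈ err_4/err_3 = 1.267e-04/5.270e-04 = 0.2404.
After j more steps, err_{4+j} ≈ 1.267e-04·ρ^j; need ρ^j ≤ 5.0e-10/1.267e-04 = 3.94633e-06.
j ≥ ln(3.94633e-06)/ln(0.2404) = -12.4427/-1.42545 = 8.729.
So 9 more iterations are needed.

9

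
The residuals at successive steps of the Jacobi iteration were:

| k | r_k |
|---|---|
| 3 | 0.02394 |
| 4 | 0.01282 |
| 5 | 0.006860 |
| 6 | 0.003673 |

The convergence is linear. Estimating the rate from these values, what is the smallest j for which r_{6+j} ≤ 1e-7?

17

Rate ρ ≈ r_6/r_5 = 0.003673/0.006860 = 0.5354.
After j more steps, r_{6+j} ≈ 0.003673·ρ^j; need ρ^j ≤ 1e-7/0.003673 = 2.72257e-05.
j ≥ ln(2.72257e-05)/ln(0.5354) = -10.5113/-0.62474 = 16.825.
So 17 more iterations are needed.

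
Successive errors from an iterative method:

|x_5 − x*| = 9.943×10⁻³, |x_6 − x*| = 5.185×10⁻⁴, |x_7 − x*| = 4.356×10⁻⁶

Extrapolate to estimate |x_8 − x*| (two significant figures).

First estimate the order: p ≈ ln(|x_7 − x*|/|x_6 − x*|) / ln(|x_6 − x*|/|x_5 − x*|) = ln(4.356×10⁻⁶/5.185×10⁻⁴)/ln(5.185×10⁻⁴/9.943×10⁻³) = ln(0.00840116)/ln(0.0521472) ≈ 1.6181.
Then |x_8 − x*| ≈ |x_7 − x*|·(|x_7 − x*|/|x_6 − x*|)^p = 4.356×10⁻⁶·(0.00840116)^1.6181 = 4.356×10⁻⁶·0.000437898 ≈ 1.907e-09.

1.9e-9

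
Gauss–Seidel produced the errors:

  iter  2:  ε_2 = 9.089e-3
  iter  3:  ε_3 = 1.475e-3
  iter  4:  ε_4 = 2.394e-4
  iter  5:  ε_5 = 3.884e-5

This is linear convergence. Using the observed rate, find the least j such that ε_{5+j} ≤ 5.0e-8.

Rate ρ ≈ ε_5/ε_4 = 3.884e-5/2.394e-4 = 0.1622.
After j more steps, ε_{5+j} ≈ 3.884e-5·ρ^j; need ρ^j ≤ 5.0e-8/3.884e-5 = 0.00128733.
j ≥ ln(0.00128733)/ln(0.1622) = -6.6552/-1.81893 = 3.659.
So 4 more iterations are needed.

4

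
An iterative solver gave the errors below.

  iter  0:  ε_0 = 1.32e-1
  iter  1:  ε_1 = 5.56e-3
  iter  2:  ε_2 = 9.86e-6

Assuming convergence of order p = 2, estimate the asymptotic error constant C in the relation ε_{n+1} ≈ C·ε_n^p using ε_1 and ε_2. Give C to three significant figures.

0.319

C ≈ ε_2 / ε_1^2
  = 9.86e-6 / (5.56e-3)^2
  = 9.86e-6 / 3.09136e-05 ≈ 0.31895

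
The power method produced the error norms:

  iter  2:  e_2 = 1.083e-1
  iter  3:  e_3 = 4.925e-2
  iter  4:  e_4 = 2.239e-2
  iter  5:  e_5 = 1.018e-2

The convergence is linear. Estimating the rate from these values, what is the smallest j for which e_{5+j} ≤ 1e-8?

18

Rate ρ ≈ e_5/e_4 = 1.018e-2/2.239e-2 = 0.4547.
After j more steps, e_{5+j} ≈ 1.018e-2·ρ^j; need ρ^j ≤ 1e-8/1.018e-2 = 9.82318e-07.
j ≥ ln(9.82318e-07)/ln(0.4547) = -13.8334/-0.78812 = 17.552.
So 18 more iterations are needed.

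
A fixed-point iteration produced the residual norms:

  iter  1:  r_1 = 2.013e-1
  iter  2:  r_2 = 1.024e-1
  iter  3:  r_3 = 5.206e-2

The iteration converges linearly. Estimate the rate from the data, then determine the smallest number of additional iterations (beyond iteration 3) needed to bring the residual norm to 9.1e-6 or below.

Rate ρ ≈ r_3/r_2 = 5.206e-2/1.024e-1 = 0.5084.
After j more steps, r_{3+j} ≈ 5.206e-2·ρ^j; need ρ^j ≤ 9.1e-6/5.206e-2 = 0.000174798.
j ≥ ln(0.000174798)/ln(0.5084) = -8.6519/-0.67649 = 12.789.
So 13 more iterations are needed.

13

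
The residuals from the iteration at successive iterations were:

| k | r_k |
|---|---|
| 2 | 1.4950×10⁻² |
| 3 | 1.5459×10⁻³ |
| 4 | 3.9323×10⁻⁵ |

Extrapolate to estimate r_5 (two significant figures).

First estimate the order: p ≈ ln(r_4/r_3) / ln(r_3/r_2) = ln(3.9323×10⁻⁵/1.5459×10⁻³)/ln(1.5459×10⁻³/1.4950×10⁻²) = ln(0.025437)/ln(0.103405) ≈ 1.6181.
Then r_5 ≈ r_4·(r_4/r_3)^p = 3.9323×10⁻⁵·(0.025437)^1.6181 = 3.9323×10⁻⁵·0.00262957 ≈ 1.034e-07.

1.0e-7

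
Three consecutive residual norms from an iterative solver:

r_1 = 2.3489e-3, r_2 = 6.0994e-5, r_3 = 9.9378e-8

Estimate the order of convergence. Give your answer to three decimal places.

1.758

p ≈ ln(r_3/r_2) / ln(r_2/r_1)
  = ln(9.9378e-8/6.0994e-5) / ln(6.0994e-5/2.3489e-3)
  = ln(0.00162931) / ln(0.025967)
  = -6.419599 / -3.650929 ≈ 1.758347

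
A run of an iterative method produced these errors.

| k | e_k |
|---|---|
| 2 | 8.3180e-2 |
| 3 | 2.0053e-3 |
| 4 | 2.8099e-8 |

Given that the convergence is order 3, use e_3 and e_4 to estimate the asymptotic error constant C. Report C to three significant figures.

C ≈ e_4 / e_3^3
  = 2.8099e-8 / (2.0053e-3)^3
  = 2.8099e-8 / 8.06377e-09 ≈ 3.4846

3.48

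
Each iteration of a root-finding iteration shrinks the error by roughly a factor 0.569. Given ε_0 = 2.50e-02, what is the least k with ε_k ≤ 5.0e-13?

After k steps, ε_k ≈ 2.50e-02·0.569^k.
Need 0.569^k ≤ 5.0e-13/2.50e-02 = 2e-11.
k ≥ ln(2e-11)/ln(0.569) = -24.6353/-0.56387 = 43.690.
Smallest integer k = 44.

44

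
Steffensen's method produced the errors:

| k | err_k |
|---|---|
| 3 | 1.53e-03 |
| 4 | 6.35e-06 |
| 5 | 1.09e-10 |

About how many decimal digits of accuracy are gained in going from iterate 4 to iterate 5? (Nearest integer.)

Digits gained ≈ log₁₀(err_4/err_5) = log₁₀(6.35e-06/1.09e-10) = log₁₀(58256.9) ≈ 4.765.

5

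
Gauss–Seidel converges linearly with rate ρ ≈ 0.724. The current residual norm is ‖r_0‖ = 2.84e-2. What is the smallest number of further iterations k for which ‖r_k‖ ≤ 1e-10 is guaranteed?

After k steps, ‖r_k‖ ≈ 2.84e-2·0.724^k.
Need 0.724^k ≤ 1e-10/2.84e-2 = 3.52113e-09.
k ≥ ln(3.52113e-09)/ln(0.724) = -19.4645/-0.32296 = 60.269.
Smallest integer k = 61.

61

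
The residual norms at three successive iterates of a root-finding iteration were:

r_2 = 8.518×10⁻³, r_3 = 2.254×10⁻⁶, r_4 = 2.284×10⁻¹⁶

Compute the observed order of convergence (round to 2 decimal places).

p ≈ ln(r_4/r_3) / ln(r_3/r_2)
  = ln(2.284×10⁻¹⁶/2.254×10⁻⁶) / ln(2.254×10⁻⁶/8.518×10⁻³)
  = ln(1.01331e-10) / ln(0.000264616)
  = -23.01263 / -8.23723 ≈ 2.79373

2.79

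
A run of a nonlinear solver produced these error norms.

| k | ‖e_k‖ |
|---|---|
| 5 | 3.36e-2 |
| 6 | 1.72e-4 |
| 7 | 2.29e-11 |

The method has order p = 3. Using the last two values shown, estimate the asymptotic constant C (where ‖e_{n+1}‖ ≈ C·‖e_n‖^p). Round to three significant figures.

C ≈ ‖e_7‖ / ‖e_6‖^3
  = 2.29e-11 / (1.72e-4)^3
  = 2.29e-11 / 5.08845e-12 ≈ 4.5004

4.50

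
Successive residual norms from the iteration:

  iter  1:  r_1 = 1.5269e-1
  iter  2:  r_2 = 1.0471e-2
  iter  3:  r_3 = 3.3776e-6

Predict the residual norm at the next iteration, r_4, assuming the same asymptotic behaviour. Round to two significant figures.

1.1e-16

First estimate the order: p ≈ ln(r_3/r_2) / ln(r_2/r_1) = ln(3.3776e-6/1.0471e-2)/ln(1.0471e-2/1.5269e-1) = ln(0.000322567)/ln(0.0685769) ≈ 2.9999.
Then r_4 ≈ r_3·(r_3/r_2)^p = 3.3776e-6·(0.000322567)^2.9999 = 3.3776e-6·3.35899e-11 ≈ 1.135e-16.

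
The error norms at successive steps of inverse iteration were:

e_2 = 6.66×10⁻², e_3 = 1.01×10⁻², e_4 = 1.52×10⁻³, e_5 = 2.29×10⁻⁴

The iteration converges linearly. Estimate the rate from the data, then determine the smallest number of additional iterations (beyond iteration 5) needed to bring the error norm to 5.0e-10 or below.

7

Rate ρ ≈ e_5/e_4 = 2.29×10⁻⁴/1.52×10⁻³ = 0.1507.
After j more steps, e_{5+j} ≈ 2.29×10⁻⁴·ρ^j; need ρ^j ≤ 5.0e-10/2.29×10⁻⁴ = 2.18341e-06.
j ≥ ln(2.18341e-06)/ln(0.1507) = -13.0346/-1.89246 = 6.888.
So 7 more iterations are needed.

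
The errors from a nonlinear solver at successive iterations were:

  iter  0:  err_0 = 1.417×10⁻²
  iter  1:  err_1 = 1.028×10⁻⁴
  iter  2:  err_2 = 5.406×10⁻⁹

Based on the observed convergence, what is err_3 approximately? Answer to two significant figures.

First estimate the order: p ≈ ln(err_2/err_1) / ln(err_1/err_0) = ln(5.406×10⁻⁹/1.028×10⁻⁴)/ln(1.028×10⁻⁴/1.417×10⁻²) = ln(5.25875e-05)/ln(0.00725476) ≈ 2.0002.
Then err_3 ≈ err_2·(err_2/err_1)^p = 5.406×10⁻⁹·(5.25875e-05)^2.0002 = 5.406×10⁻⁹·2.76e-09 ≈ 1.492e-17.

1.5e-17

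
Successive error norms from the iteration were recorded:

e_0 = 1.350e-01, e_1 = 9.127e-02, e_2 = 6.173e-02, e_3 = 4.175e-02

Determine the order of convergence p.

Consecutive ratios: e_3/e_2 = 4.175e-02/6.173e-02 = 0.676332, e_2/e_1 = 6.173e-02/9.127e-02 = 0.676345.
p ≈ ln(0.676332)/ln(0.676345) = -0.3911/-0.3911 ≈ 1.00.
So the convergence is linear (order 1).

1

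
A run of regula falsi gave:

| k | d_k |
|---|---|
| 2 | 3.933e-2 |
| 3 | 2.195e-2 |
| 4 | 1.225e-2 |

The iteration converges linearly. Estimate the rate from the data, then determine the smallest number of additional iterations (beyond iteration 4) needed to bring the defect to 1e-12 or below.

40

Rate ρ ≈ d_4/d_3 = 1.225e-2/2.195e-2 = 0.5581.
After j more steps, d_{4+j} ≈ 1.225e-2·ρ^j; need ρ^j ≤ 1e-12/1.225e-2 = 8.16327e-11.
j ≥ ln(8.16327e-11)/ln(0.5581) = -23.2288/-0.58322 = 39.829.
So 40 more iterations are needed.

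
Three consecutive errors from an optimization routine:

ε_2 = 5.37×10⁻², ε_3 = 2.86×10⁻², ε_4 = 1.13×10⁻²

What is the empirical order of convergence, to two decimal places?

1.47

p ≈ ln(ε_4/ε_3) / ln(ε_3/ε_2)
  = ln(1.13×10⁻²/2.86×10⁻²) / ln(2.86×10⁻²/5.37×10⁻²)
  = ln(0.395105) / ln(0.532588)
  = -0.92860 / -0.63001 ≈ 1.47394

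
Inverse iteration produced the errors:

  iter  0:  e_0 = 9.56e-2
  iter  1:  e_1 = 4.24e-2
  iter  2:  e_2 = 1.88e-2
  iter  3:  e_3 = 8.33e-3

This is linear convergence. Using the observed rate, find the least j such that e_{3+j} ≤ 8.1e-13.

29

Rate ρ ≈ e_3/e_2 = 8.33e-3/1.88e-2 = 0.4431.
After j more steps, e_{3+j} ≈ 8.33e-3·ρ^j; need ρ^j ≤ 8.1e-13/8.33e-3 = 9.72389e-11.
j ≥ ln(9.72389e-11)/ln(0.4431) = -23.0539/-0.81396 = 28.323.
So 29 more iterations are needed.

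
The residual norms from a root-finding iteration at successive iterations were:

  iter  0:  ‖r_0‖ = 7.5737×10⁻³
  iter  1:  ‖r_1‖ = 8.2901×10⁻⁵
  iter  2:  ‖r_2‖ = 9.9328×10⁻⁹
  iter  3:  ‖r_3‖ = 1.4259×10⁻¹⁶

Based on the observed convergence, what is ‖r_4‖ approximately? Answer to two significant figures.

First estimate the order: p ≈ ln(‖r_3‖/‖r_2‖) / ln(‖r_2‖/‖r_1‖) = ln(1.4259×10⁻¹⁶/9.9328×10⁻⁹)/ln(9.9328×10⁻⁹/8.2901×10⁻⁵) = ln(1.43555e-08)/ln(0.000119815) ≈ 2.0000.
Then ‖r_4‖ ≈ ‖r_3‖·(‖r_3‖/‖r_2‖)^p = 1.4259×10⁻¹⁶·(1.43555e-08)^2.0000 = 1.4259×10⁻¹⁶·2.0608e-16 ≈ 2.938e-32.

2.9e-32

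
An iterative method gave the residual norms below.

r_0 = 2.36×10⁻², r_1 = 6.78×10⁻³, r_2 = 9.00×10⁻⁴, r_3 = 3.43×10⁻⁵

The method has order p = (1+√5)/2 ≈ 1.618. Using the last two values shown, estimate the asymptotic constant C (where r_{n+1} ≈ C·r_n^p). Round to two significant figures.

C ≈ r_3 / r_2^1.618
  = 3.43×10⁻⁵ / (9.00×10⁻⁴)^1.618
  = 3.43×10⁻⁵ / 1.18022e-05 ≈ 2.9062

2.9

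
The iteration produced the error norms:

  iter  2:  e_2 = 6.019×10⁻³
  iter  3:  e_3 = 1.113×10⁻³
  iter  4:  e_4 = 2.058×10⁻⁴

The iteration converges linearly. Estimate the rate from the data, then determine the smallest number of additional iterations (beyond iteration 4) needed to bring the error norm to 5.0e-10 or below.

8

Rate ρ ≈ e_4/e_3 = 2.058×10⁻⁴/1.113×10⁻³ = 0.1849.
After j more steps, e_{4+j} ≈ 2.058×10⁻⁴·ρ^j; need ρ^j ≤ 5.0e-10/2.058×10⁻⁴ = 2.42954e-06.
j ≥ ln(2.42954e-06)/ln(0.1849) = -12.9278/-1.68794 = 7.659.
So 8 more iterations are needed.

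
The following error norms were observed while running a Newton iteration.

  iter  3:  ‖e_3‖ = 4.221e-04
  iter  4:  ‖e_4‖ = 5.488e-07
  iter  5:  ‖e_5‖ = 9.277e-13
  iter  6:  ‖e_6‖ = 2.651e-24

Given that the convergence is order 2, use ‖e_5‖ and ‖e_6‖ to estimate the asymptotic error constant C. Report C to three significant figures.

3.08

C ≈ ‖e_6‖ / ‖e_5‖^2
  = 2.651e-24 / (9.277e-13)^2
  = 2.651e-24 / 8.60627e-25 ≈ 3.0803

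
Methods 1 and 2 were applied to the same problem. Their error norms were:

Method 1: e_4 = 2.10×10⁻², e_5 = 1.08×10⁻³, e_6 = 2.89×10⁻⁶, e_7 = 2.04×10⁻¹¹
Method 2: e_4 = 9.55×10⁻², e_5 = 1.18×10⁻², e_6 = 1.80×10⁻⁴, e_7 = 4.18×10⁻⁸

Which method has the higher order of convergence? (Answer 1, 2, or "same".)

same

Method 1: p ≈ ln(2.04×10⁻¹¹/2.89×10⁻⁶)/ln(2.89×10⁻⁶/1.08×10⁻³) ≈ 2.00.
Method 2: p ≈ ln(4.18×10⁻⁸/1.80×10⁻⁴)/ln(1.80×10⁻⁴/1.18×10⁻²) ≈ 2.00.
Both orders ≈ 2.0 — effectively the same.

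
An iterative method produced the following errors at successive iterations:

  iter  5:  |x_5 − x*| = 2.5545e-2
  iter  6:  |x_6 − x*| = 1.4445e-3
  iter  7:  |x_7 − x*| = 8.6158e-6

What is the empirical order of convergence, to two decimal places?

1.78

p ≈ ln(|x_7 − x*|/|x_6 − x*|) / ln(|x_6 − x*|/|x_5 − x*|)
  = ln(8.6158e-6/1.4445e-3) / ln(1.4445e-3/2.5545e-2)
  = ln(0.00596456) / ln(0.0565473)
  = -5.12192 / -2.87268 ≈ 1.78298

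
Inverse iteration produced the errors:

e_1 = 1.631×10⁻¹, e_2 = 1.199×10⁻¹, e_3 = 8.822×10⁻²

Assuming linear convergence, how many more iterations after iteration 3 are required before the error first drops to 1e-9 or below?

Rate ρ ≈ e_3/e_2 = 8.822×10⁻²/1.199×10⁻¹ = 0.7358.
After j more steps, e_{3+j} ≈ 8.822×10⁻²·ρ^j; need ρ^j ≤ 1e-9/8.822×10⁻² = 1.13353e-08.
j ≥ ln(1.13353e-08)/ln(0.7358) = -18.2953/-0.30680 = 59.633.
So 60 more iterations are needed.

60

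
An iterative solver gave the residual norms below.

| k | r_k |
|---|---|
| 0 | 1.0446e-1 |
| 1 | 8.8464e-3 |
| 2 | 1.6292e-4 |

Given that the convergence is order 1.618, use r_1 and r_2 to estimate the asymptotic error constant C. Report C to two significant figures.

C ≈ r_2 / r_1^1.618
  = 1.6292e-4 / (8.8464e-3)^1.618
  = 1.6292e-4 / 0.000476287 ≈ 0.34206

0.34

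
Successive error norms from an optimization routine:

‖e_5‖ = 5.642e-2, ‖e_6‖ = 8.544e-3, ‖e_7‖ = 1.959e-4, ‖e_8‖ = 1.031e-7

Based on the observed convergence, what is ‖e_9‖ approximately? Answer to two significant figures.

2.9e-14

First estimate the order: p ≈ ln(‖e_8‖/‖e_7‖) / ln(‖e_7‖/‖e_6‖) = ln(1.031e-7/1.959e-4)/ln(1.959e-4/8.544e-3) = ln(0.000526289)/ln(0.0229284) ≈ 1.9997.
Then ‖e_9‖ ≈ ‖e_8‖·(‖e_8‖/‖e_7‖)^p = 1.031e-7·(0.000526289)^1.9997 = 1.031e-7·2.77608e-07 ≈ 2.862e-14.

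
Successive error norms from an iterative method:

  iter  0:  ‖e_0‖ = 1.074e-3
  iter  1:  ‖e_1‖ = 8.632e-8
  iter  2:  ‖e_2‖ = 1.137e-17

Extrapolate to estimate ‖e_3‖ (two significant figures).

1.6e-41

First estimate the order: p ≈ ln(‖e_2‖/‖e_1‖) / ln(‖e_1‖/‖e_0‖) = ln(1.137e-17/8.632e-8)/ln(8.632e-8/1.074e-3) = ln(1.31719e-10)/ln(8.03724e-05) ≈ 2.4128.
Then ‖e_3‖ ≈ ‖e_2‖·(‖e_2‖/‖e_1‖)^p = 1.137e-17·(1.31719e-10)^2.4128 = 1.137e-17·1.44773e-24 ≈ 1.646e-41.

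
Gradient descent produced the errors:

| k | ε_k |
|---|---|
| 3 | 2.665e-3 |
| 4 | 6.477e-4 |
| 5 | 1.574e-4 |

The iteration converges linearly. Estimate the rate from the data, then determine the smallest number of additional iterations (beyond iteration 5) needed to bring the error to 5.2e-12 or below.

13

Rate ρ ≈ ε_5/ε_4 = 1.574e-4/6.477e-4 = 0.2430.
After j more steps, ε_{5+j} ≈ 1.574e-4·ρ^j; need ρ^j ≤ 5.2e-12/1.574e-4 = 3.30368e-08.
j ≥ ln(3.30368e-08)/ln(0.2430) = -17.2256/-1.41469 = 12.176.
So 13 more iterations are needed.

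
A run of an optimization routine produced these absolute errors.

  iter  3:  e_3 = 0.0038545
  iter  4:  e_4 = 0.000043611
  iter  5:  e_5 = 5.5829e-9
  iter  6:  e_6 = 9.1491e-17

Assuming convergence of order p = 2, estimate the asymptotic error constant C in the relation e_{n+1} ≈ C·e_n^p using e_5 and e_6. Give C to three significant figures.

2.94

C ≈ e_6 / e_5^2
  = 9.1491e-17 / (5.5829e-9)^2
  = 9.1491e-17 / 3.11688e-17 ≈ 2.9353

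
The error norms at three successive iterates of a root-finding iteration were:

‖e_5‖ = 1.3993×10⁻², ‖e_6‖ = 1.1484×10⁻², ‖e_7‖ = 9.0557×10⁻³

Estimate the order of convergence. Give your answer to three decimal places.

p ≈ ln(‖e_7‖/‖e_6‖) / ln(‖e_6‖/‖e_5‖)
  = ln(9.0557×10⁻³/1.1484×10⁻²) / ln(1.1484×10⁻²/1.3993×10⁻²)
  = ln(0.788549) / ln(0.820696)
  = -0.237561 / -0.197603 ≈ 1.202214

1.202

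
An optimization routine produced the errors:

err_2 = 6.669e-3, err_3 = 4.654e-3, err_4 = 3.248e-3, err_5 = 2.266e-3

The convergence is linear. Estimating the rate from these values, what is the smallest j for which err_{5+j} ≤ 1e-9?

Rate ρ ≈ err_5/err_4 = 2.266e-3/3.248e-3 = 0.6977.
After j more steps, err_{5+j} ≈ 2.266e-3·ρ^j; need ρ^j ≤ 1e-9/2.266e-3 = 4.41306e-07.
j ≥ ln(4.41306e-07)/ln(0.6977) = -14.6335/-0.35997 = 40.652.
So 41 more iterations are needed.

41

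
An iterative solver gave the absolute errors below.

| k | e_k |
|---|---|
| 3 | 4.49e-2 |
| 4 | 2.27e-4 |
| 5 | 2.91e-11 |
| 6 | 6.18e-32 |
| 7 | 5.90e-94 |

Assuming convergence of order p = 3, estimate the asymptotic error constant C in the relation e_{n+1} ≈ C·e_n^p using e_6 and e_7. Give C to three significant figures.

C ≈ e_7 / e_6^3
  = 5.90e-94 / (6.18e-32)^3
  = 5.90e-94 / 2.36029e-94 ≈ 2.4997

2.50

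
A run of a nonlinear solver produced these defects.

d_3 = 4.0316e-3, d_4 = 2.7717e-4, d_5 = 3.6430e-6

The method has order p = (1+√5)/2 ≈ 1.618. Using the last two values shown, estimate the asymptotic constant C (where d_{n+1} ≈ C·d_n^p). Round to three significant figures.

C ≈ d_5 / d_4^1.618
  = 3.6430e-6 / (2.7717e-4)^1.618
  = 3.6430e-6 / 1.75535e-06 ≈ 2.0754

2.08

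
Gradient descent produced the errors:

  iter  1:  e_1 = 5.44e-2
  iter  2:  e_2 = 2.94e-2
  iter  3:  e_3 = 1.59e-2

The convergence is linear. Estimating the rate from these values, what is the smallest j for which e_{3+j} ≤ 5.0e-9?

25

Rate ρ ≈ e_3/e_2 = 1.59e-2/2.94e-2 = 0.5408.
After j more steps, e_{3+j} ≈ 1.59e-2·ρ^j; need ρ^j ≤ 5.0e-9/1.59e-2 = 3.14465e-07.
j ≥ ln(3.14465e-07)/ln(0.5408) = -14.9724/-0.61471 = 24.357.
So 25 more iterations are needed.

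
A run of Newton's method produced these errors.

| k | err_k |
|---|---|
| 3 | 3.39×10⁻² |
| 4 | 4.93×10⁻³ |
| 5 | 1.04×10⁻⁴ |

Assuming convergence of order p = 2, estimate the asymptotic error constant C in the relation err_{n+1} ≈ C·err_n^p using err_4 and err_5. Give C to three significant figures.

C ≈ err_5 / err_4^2
  = 1.04×10⁻⁴ / (4.93×10⁻³)^2
  = 1.04×10⁻⁴ / 2.43049e-05 ≈ 4.279

4.28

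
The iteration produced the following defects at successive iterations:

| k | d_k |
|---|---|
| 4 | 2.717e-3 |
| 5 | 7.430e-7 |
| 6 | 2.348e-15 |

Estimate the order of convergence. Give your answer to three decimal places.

2.386

p ≈ ln(d_6/d_5) / ln(d_5/d_4)
  = ln(2.348e-15/7.430e-7) / ln(7.430e-7/2.717e-3)
  = ln(3.16016e-09) / ln(0.000273463)
  = -19.572643 / -8.204344 ≈ 2.385644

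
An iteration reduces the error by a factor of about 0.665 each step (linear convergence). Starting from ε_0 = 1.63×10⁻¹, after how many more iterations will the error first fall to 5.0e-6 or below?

26

After k steps, ε_k ≈ 1.63×10⁻¹·0.665^k.
Need 0.665^k ≤ 5.0e-6/1.63×10⁻¹ = 3.06748e-05.
k ≥ ln(3.06748e-05)/ln(0.665) = -10.3921/-0.40797 = 25.473.
Smallest integer k = 26.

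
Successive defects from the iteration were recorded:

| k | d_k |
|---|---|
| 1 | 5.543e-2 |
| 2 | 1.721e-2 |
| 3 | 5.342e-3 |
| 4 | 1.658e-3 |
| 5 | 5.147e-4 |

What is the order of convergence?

1

Consecutive ratios: d_5/d_4 = 5.147e-4/1.658e-3 = 0.310434, d_4/d_3 = 1.658e-3/5.342e-3 = 0.310371.
p ≈ ln(0.310434)/ln(0.310371) = -1.1698/-1.1700 ≈ 1.00.
So the convergence is linear (order 1).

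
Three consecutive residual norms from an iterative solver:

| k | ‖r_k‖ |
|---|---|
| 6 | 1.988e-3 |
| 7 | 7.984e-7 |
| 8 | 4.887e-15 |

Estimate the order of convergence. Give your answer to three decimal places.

p ≈ ln(‖r_8‖/‖r_7‖) / ln(‖r_7‖/‖r_6‖)
  = ln(4.887e-15/7.984e-7) / ln(7.984e-7/1.988e-3)
  = ln(6.12099e-09) / ln(0.00040161)
  = -18.911542 / -7.820029 ≈ 2.418347

2.418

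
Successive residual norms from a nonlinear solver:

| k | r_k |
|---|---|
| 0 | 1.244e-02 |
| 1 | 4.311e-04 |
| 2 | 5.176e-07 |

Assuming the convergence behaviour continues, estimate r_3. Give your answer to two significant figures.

First estimate the order: p ≈ ln(r_2/r_1) / ln(r_1/r_0) = ln(5.176e-07/4.311e-04)/ln(4.311e-04/1.244e-02) = ln(0.00120065)/ln(0.0346543) ≈ 2.0001.
Then r_3 ≈ r_2·(r_2/r_1)^p = 5.176e-07·(0.00120065)^2.0001 = 5.176e-07·1.44059e-06 ≈ 7.456e-13.

7.5e-13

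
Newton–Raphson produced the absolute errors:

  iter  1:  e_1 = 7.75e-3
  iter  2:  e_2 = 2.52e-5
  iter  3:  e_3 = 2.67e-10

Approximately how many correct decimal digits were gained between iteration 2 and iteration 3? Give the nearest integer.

5

Digits gained ≈ log₁₀(e_2/e_3) = log₁₀(2.52e-5/2.67e-10) = log₁₀(94382) ≈ 4.975.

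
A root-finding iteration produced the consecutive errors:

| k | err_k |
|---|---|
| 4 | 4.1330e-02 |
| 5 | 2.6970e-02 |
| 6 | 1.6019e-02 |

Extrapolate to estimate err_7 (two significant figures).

First estimate the order: p ≈ ln(err_6/err_5) / ln(err_5/err_4) = ln(1.6019e-02/2.6970e-02)/ln(2.6970e-02/4.1330e-02) = ln(0.593956)/ln(0.652553) ≈ 1.2204.
Then err_7 ≈ err_6·(err_6/err_5)^p = 1.6019e-02·(0.593956)^1.2204 = 1.6019e-02·0.529529 ≈ 0.008483.

8.5e-3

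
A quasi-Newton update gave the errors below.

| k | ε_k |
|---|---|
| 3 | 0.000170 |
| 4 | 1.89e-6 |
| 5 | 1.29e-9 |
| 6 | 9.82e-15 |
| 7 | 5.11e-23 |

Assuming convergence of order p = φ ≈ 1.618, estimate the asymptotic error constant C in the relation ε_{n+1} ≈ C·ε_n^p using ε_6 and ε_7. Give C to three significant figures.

2.36

C ≈ ε_7 / ε_6^1.618
  = 5.11e-23 / (9.82e-15)^1.618
  = 5.11e-23 / 2.1639e-23 ≈ 2.3615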